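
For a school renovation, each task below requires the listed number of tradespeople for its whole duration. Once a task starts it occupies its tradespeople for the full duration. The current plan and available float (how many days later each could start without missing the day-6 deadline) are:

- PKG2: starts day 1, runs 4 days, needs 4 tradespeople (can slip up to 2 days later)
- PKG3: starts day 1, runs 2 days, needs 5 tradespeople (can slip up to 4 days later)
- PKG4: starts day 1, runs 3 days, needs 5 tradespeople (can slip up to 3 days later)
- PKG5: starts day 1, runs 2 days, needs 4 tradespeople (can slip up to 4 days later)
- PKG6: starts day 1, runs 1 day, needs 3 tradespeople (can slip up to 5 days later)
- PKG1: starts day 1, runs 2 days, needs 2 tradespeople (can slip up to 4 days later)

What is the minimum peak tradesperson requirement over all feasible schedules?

10

Early-start (PKG2@1, PKG3@1, PKG4@1, PKG5@1, PKG6@1, PKG1@1) gives peak 23: d1:23  d2:20  d3:9  d4:4  d5:0  d6:0.
Shift PKG3→5, PKG4→3, PKG6→6.
Schedule PKG2@1, PKG3@5, PKG4@3, PKG5@1, PKG6@6, PKG1@1: d1:10  d2:10  d3:9  d4:9  d5:10  d6:8 — peak 10.
Total tradesperson-days = 56 over 6 days ⇒ peak ≥ ⌈56/6⌉ = 10, so 10 is optimal.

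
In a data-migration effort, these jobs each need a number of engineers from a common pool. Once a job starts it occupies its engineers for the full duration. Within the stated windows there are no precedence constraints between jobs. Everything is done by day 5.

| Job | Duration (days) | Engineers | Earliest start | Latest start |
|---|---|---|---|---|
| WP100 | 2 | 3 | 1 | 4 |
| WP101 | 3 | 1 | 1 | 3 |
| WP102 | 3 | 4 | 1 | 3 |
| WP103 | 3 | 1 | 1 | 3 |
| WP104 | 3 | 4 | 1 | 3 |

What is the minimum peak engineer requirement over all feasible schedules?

10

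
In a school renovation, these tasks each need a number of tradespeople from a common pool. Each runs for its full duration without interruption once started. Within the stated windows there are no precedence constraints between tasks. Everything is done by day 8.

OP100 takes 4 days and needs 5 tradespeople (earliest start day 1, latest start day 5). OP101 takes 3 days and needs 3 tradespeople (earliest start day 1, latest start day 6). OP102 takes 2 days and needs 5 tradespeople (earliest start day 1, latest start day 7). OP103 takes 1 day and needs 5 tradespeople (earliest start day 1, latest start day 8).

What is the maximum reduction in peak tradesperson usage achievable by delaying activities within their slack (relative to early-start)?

Early-start peak: d1:18  d2:13  d3:8  d4:5  d5:0  d6:0  d7:0  d8:0 ⇒ 18.
Leveled (OP100@1, OP101@1, OP102@5, OP103@7): d1:8  d2:8  d3:8  d4:5  d5:5  d6:5  d7:5  d8:0 ⇒ 8.
Reduction 18 − 8 = 10.

10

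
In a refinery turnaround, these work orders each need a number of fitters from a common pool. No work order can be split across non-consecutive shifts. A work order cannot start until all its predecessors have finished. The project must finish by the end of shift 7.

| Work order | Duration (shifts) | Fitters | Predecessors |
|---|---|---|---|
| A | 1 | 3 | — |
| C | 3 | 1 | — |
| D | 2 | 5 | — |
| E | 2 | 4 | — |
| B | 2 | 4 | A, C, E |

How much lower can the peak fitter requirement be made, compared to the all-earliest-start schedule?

8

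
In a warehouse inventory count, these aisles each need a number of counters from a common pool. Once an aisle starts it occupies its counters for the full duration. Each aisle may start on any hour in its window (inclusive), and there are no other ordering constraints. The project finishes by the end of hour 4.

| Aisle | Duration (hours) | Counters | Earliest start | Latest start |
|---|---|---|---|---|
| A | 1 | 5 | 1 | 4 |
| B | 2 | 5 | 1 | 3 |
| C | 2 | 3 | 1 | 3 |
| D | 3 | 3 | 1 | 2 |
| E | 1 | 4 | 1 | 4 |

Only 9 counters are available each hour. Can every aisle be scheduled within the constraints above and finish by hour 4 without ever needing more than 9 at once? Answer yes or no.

The minimum achievable peak is 10; 9 < 10, so no feasible schedule stays within the cap.

no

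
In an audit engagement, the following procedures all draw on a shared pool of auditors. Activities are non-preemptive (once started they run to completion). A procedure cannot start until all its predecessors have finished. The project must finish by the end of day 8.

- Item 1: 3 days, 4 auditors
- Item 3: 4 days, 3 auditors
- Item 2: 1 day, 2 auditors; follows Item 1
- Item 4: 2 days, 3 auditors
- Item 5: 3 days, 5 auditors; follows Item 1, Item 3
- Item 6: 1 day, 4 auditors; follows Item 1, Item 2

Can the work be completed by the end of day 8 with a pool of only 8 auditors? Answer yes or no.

yes

Schedule Item 1@1, Item 3@1, Item 2@4, Item 4@4, Item 5@5, Item 6@8: d1:7  d2:7  d3:7  d4:8  d5:8  d6:5  d7:5  d8:4 — peak 8 ≤ 8.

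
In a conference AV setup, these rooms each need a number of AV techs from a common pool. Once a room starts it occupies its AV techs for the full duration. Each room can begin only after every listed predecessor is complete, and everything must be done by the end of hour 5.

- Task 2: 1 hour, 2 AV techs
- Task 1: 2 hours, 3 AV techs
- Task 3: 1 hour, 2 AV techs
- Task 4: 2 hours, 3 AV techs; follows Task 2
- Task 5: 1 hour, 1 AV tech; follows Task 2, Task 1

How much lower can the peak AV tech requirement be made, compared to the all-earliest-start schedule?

Early-start peak: h1:7  h2:6  h3:4  h4:0  h5:0 ⇒ 7.
Leveled (Task 2@1, Task 1@2, Task 3@1, Task 4@4, Task 5@4): h1:4  h2:3  h3:3  h4:4  h5:3 ⇒ 4.
Reduction 7 − 4 = 3.

3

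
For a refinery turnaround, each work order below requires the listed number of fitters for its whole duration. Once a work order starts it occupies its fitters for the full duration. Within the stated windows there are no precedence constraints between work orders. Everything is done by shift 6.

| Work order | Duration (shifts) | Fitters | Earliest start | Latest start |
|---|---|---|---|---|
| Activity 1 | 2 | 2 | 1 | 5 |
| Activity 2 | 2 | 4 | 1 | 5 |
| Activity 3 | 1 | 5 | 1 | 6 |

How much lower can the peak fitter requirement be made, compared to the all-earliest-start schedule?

6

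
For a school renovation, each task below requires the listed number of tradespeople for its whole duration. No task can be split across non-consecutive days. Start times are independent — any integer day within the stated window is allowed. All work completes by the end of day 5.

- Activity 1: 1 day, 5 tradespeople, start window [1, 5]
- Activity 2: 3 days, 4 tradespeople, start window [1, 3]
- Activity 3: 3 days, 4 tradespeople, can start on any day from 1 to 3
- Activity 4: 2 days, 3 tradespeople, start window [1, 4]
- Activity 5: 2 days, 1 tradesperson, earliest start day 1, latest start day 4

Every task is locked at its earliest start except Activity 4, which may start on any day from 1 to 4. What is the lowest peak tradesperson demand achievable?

14

Activity 4@1: d1:17  d2:12  d3:8  d4:0  d5:0 → peak 17
Activity 4@2: d1:14  d2:12  d3:11  d4:0  d5:0 → peak 14
Activity 4@3: d1:14  d2:9  d3:11  d4:3  d5:0 → peak 14
Activity 4@4: d1:14  d2:9  d3:8  d4:3  d5:3 → peak 14
Best is Activity 4@2, peak 14.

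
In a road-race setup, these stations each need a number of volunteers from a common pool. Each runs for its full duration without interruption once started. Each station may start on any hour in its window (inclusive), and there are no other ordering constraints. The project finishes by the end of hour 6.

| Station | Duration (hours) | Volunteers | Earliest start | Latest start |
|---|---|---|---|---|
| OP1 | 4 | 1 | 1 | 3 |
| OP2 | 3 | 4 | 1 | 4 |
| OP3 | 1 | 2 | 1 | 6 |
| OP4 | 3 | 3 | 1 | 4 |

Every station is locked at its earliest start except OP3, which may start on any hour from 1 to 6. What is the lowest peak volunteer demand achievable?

8

OP3@1: h1:10  h2:8  h3:8  h4:1  h5:0  h6:0 → peak 10
OP3@2: h1:8  h2:10  h3:8  h4:1  h5:0  h6:0 → peak 10
OP3@3: h1:8  h2:8  h3:10  h4:1  h5:0  h6:0 → peak 10
OP3@4: h1:8  h2:8  h3:8  h4:3  h5:0  h6:0 → peak 8
OP3@5: h1:8  h2:8  h3:8  h4:1  h5:2  h6:0 → peak 8
OP3@6: h1:8  h2:8  h3:8  h4:1  h5:0  h6:2 → peak 8
Best is OP3@4, peak 8.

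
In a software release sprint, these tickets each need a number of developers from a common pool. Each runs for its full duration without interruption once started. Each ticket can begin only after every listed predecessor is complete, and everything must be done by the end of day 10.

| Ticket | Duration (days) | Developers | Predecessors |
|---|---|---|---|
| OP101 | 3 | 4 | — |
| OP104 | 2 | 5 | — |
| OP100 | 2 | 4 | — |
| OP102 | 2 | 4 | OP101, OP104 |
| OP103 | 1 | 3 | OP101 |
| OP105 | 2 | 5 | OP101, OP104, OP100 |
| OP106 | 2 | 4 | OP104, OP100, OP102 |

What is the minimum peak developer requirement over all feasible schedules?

Early-start (OP101@1, OP104@1, OP100@1, OP102@4, OP103@4, OP105@4, OP106@6) gives peak 13: d1:13  d2:13  d3:4  d4:12  d5:9  d6:4  d7:4  d8:0  d9:0  d10:0.
Shift OP100→3, OP103→5, OP105→6.
Schedule OP101@1, OP104@1, OP100@3, OP102@4, OP103@5, OP105@6, OP106@6: d1:9  d2:9  d3:8  d4:8  d5:7  d6:9  d7:9  d8:0  d9:0  d10:0 — peak 9.

9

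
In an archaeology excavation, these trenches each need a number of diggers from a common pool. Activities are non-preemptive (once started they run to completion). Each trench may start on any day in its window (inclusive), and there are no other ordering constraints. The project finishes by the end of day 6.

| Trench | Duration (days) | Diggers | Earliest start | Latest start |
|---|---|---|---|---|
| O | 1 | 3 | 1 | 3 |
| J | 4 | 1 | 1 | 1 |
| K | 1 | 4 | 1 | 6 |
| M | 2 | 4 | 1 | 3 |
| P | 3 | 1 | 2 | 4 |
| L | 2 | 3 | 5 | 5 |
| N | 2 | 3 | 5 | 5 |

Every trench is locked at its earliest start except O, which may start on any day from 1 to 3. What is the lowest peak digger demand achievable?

O@1: d1:12  d2:6  d3:2  d4:2  d5:6  d6:6 → peak 12
O@2: d1:9  d2:9  d3:2  d4:2  d5:6  d6:6 → peak 9
O@3: d1:9  d2:6  d3:5  d4:2  d5:6  d6:6 → peak 9
Best is O@2, peak 9.

9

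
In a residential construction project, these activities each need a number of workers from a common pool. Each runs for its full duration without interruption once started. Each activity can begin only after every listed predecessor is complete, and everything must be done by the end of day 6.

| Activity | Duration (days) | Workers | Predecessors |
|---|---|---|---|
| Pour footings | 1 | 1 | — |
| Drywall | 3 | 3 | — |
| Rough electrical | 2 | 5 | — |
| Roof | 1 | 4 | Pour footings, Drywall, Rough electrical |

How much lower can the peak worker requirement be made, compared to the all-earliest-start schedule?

4

Early-start peak: d1:9  d2:8  d3:3  d4:4  d5:0  d6:0 ⇒ 9.
Leveled (Pour footings@1, Drywall@1, Rough electrical@4, Roof@6): d1:4  d2:3  d3:3  d4:5  d5:5  d6:4 ⇒ 5.
Reduction 9 − 5 = 4.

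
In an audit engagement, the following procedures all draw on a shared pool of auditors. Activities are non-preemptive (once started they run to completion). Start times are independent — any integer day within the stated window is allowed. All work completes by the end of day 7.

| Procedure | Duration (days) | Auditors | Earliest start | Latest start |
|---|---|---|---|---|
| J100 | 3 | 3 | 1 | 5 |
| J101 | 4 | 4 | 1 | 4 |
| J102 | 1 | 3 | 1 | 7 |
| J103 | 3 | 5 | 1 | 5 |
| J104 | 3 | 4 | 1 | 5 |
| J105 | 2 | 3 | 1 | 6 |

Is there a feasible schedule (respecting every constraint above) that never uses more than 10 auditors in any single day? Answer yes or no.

Schedule J100@1, J101@1, J102@1, J103@4, J104@5, J105@2: d1:10  d2:10  d3:10  d4:9  d5:9  d6:9  d7:4 — peak 10 ≤ 10.

yes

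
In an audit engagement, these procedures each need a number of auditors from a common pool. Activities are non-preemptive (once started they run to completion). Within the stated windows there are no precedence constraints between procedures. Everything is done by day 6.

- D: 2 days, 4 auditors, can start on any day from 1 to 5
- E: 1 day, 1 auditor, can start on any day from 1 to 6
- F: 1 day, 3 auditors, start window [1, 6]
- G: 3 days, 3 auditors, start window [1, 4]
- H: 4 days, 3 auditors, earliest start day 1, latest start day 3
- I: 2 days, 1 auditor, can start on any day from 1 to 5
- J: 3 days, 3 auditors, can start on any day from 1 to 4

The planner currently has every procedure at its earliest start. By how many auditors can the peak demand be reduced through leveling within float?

9

Early-start peak: d1:18  d2:14  d3:9  d4:3  d5:0  d6:0 ⇒ 18.
Leveled (D@1, E@1, F@1, G@2, H@3, I@1, J@3): d1:9  d2:8  d3:9  d4:9  d5:6  d6:3 ⇒ 9.
Reduction 18 − 9 = 9.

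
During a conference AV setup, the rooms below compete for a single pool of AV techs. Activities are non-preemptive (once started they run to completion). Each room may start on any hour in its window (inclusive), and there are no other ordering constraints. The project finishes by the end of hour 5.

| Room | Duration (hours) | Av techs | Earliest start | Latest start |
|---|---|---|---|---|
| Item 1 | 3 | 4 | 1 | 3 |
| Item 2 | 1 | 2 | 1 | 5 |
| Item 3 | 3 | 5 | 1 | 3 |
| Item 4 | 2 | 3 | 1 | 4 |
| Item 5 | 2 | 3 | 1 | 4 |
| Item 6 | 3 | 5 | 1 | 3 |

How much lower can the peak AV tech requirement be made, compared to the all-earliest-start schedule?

Early-start peak: h1:22  h2:20  h3:14  h4:0  h5:0 ⇒ 22.
Leveled (Item 1@1, Item 2@1, Item 3@1, Item 4@1, Item 5@4, Item 6@3): h1:14  h2:12  h3:14  h4:8  h5:8 ⇒ 14.
Reduction 22 − 14 = 8.

8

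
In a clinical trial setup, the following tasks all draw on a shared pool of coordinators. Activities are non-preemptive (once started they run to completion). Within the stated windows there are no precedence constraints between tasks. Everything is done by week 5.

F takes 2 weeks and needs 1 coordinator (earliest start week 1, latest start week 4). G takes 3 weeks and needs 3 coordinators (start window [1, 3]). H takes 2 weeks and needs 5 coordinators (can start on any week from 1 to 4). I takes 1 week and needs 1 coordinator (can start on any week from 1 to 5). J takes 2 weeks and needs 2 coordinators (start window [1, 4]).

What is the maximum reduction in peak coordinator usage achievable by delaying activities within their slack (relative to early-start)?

Early-start peak: w1:12  w2:11  w3:3  w4:0  w5:0 ⇒ 12.
Leveled (F@1, G@1, H@4, I@1, J@2): w1:5  w2:6  w3:5  w4:5  w5:5 ⇒ 6.
Reduction 12 − 6 = 6.

6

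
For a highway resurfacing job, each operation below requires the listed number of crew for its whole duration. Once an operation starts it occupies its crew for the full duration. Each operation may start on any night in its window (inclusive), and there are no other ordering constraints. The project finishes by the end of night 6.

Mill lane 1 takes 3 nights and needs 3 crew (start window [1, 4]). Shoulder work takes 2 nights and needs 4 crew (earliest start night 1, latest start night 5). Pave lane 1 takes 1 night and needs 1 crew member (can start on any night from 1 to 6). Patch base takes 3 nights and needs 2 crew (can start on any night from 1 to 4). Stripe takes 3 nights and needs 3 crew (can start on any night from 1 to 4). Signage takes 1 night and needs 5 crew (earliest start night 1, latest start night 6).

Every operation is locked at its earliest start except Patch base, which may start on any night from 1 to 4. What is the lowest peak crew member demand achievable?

Patch base@1: n1:18  n2:12  n3:8  n4:0  n5:0  n6:0 → peak 18
Patch base@2: n1:16  n2:12  n3:8  n4:2  n5:0  n6:0 → peak 16
Patch base@3: n1:16  n2:10  n3:8  n4:2  n5:2  n6:0 → peak 16
Patch base@4: n1:16  n2:10  n3:6  n4:2  n5:2  n6:2 → peak 16
Best is Patch base@2, peak 16.

16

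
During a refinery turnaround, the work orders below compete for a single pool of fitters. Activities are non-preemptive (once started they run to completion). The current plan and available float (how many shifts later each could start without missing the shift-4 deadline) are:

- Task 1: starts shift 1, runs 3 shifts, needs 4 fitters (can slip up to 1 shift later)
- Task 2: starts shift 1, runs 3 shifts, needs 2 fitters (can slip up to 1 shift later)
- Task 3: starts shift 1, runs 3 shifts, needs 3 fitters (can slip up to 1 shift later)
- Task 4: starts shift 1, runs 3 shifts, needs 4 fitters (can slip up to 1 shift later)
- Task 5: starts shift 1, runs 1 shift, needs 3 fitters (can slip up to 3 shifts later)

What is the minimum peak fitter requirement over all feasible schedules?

Early-start (Task 1@1, Task 2@1, Task 3@1, Task 4@1, Task 5@1) gives peak 16: s1:16  s2:13  s3:13  s4:0.
Shift Task 5→4.
Schedule Task 1@1, Task 2@1, Task 3@1, Task 4@1, Task 5@4: s1:13  s2:13  s3:13  s4:3 — peak 13.

13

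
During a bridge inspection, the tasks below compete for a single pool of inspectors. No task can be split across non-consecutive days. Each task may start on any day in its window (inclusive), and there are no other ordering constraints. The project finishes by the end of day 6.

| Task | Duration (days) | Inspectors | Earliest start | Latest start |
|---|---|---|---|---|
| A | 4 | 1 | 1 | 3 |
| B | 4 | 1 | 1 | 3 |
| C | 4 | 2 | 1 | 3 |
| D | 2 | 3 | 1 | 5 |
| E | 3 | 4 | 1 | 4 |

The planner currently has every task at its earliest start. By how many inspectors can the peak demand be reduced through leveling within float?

3

Early-start peak: d1:11  d2:11  d3:8  d4:4  d5:0  d6:0 ⇒ 11.
Leveled (A@1, B@1, C@1, D@1, E@3): d1:7  d2:7  d3:8  d4:8  d5:4  d6:0 ⇒ 8.
Reduction 11 − 8 = 3.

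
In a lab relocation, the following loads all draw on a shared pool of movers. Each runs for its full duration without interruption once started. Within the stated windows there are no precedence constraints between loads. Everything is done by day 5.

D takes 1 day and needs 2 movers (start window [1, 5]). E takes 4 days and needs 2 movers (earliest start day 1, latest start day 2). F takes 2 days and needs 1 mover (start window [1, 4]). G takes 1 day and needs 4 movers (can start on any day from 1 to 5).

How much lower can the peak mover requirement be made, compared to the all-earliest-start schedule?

5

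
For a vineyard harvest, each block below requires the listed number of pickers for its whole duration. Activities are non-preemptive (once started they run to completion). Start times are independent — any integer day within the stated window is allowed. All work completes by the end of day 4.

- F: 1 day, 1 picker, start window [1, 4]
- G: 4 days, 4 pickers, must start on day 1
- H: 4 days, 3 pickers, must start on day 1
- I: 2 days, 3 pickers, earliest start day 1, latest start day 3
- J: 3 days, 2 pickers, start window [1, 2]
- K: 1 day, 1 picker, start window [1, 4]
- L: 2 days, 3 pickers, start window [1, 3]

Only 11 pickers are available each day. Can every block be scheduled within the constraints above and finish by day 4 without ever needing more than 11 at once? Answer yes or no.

Total picker-days = 48; over 4 days the average is 48/4 > 11, so some day must exceed 11.

no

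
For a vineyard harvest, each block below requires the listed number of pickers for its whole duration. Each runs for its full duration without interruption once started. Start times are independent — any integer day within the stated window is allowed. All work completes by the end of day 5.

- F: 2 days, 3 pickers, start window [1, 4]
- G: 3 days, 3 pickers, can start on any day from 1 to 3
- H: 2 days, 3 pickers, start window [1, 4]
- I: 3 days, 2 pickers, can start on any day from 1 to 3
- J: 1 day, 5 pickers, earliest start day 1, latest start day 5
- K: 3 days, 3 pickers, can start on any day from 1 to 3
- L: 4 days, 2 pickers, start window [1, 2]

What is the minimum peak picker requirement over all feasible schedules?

11

Early-start (F@1, G@1, H@1, I@1, J@1, K@1, L@1) gives peak 21: d1:21  d2:16  d3:10  d4:2  d5:0.
Shift I→3, J→5, K→3.
Schedule F@1, G@1, H@1, I@3, J@5, K@3, L@1: d1:11  d2:11  d3:10  d4:7  d5:10 — peak 11.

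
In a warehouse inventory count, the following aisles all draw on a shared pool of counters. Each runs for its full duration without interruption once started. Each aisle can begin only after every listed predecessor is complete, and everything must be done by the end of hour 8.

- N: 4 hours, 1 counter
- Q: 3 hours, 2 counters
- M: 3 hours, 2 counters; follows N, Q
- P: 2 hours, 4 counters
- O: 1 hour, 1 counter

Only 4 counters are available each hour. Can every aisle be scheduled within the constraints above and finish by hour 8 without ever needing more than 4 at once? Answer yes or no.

no

The minimum achievable peak is 5; 4 < 5, so no feasible schedule stays within the cap.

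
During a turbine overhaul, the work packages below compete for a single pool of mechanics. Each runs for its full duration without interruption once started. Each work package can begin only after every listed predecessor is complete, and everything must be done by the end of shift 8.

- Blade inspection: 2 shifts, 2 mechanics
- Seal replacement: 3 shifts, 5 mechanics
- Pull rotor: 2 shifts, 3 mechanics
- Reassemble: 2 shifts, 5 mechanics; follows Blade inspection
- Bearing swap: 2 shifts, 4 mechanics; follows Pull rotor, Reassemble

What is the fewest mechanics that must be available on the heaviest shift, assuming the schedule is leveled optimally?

8

Early-start (Blade inspection@1, Seal replacement@1, Pull rotor@1, Reassemble@3, Bearing swap@5) gives peak 10: s1:10  s2:10  s3:10  s4:5  s5:4  s6:4  s7:0  s8:0.
Shift Pull rotor→3, Reassemble→4, Bearing swap→6.
Schedule Blade inspection@1, Seal replacement@1, Pull rotor@3, Reassemble@4, Bearing swap@6: s1:7  s2:7  s3:8  s4:8  s5:5  s6:4  s7:4  s8:0 — peak 8.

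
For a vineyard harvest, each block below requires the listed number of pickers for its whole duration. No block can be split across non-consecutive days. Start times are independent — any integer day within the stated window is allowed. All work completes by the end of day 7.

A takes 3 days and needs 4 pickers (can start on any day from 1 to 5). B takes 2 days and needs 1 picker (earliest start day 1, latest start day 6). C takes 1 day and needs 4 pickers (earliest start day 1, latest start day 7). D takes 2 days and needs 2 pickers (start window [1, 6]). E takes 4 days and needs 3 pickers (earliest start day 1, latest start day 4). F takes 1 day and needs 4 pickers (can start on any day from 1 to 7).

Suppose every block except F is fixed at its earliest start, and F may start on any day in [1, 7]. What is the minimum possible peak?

14

F@1: d1:18  d2:10  d3:7  d4:3  d5:0  d6:0  d7:0 → peak 18
F@2: d1:14  d2:14  d3:7  d4:3  d5:0  d6:0  d7:0 → peak 14
F@3: d1:14  d2:10  d3:11  d4:3  d5:0  d6:0  d7:0 → peak 14
F@4: d1:14  d2:10  d3:7  d4:7  d5:0  d6:0  d7:0 → peak 14
F@5: d1:14  d2:10  d3:7  d4:3  d5:4  d6:0  d7:0 → peak 14
F@6: d1:14  d2:10  d3:7  d4:3  d5:0  d6:4  d7:0 → peak 14
F@7: d1:14  d2:10  d3:7  d4:3  d5:0  d6:0  d7:4 → peak 14
Best is F@2, peak 14.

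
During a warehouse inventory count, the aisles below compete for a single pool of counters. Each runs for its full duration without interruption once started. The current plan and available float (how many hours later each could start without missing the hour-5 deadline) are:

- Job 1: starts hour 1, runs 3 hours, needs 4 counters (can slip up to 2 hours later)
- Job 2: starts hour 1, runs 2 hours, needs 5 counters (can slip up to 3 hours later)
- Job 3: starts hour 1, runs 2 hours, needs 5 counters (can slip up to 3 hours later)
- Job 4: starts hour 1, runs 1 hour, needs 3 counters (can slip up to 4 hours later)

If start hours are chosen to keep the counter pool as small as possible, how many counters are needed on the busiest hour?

Early-start (Job 1@1, Job 2@1, Job 3@1, Job 4@1) gives peak 17: h1:17  h2:14  h3:4  h4:0  h5:0.
Shift Job 3→3, Job 4→4.
Schedule Job 1@1, Job 2@1, Job 3@3, Job 4@4: h1:9  h2:9  h3:9  h4:8  h5:0 — peak 9.

9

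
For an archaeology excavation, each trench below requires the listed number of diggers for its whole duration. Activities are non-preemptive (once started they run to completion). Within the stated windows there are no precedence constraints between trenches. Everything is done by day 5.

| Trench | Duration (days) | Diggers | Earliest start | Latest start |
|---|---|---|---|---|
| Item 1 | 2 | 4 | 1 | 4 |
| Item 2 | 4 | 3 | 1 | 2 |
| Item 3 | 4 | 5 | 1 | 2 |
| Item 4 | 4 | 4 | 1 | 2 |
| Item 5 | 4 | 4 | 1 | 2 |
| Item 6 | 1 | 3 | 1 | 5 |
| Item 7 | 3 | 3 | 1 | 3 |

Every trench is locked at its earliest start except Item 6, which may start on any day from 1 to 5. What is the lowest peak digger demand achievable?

23

Item 6@1: d1:26  d2:23  d3:19  d4:16  d5:0 → peak 26
Item 6@2: d1:23  d2:26  d3:19  d4:16  d5:0 → peak 26
Item 6@3: d1:23  d2:23  d3:22  d4:16  d5:0 → peak 23
Item 6@4: d1:23  d2:23  d3:19  d4:19  d5:0 → peak 23
Item 6@5: d1:23  d2:23  d3:19  d4:16  d5:3 → peak 23
Best is Item 6@3, peak 23.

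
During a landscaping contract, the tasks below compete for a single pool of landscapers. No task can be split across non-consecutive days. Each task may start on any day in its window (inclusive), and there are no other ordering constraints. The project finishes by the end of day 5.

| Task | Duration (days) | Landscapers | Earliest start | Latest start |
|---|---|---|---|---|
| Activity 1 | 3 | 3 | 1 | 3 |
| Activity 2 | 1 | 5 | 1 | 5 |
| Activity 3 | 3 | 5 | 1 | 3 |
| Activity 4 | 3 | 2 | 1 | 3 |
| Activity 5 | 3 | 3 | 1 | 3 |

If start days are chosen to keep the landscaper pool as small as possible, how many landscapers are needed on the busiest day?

13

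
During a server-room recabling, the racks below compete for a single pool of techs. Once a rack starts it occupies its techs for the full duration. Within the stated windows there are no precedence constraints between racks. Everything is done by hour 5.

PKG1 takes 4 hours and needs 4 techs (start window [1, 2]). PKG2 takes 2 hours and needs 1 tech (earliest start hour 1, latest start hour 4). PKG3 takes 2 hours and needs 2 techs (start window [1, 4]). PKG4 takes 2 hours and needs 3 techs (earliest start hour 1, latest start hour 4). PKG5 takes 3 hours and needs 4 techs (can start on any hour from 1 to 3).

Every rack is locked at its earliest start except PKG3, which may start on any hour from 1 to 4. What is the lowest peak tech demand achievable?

12

PKG3@1: h1:14  h2:14  h3:8  h4:4  h5:0 → peak 14
PKG3@2: h1:12  h2:14  h3:10  h4:4  h5:0 → peak 14
PKG3@3: h1:12  h2:12  h3:10  h4:6  h5:0 → peak 12
PKG3@4: h1:12  h2:12  h3:8  h4:6  h5:2 → peak 12
Best is PKG3@3, peak 12.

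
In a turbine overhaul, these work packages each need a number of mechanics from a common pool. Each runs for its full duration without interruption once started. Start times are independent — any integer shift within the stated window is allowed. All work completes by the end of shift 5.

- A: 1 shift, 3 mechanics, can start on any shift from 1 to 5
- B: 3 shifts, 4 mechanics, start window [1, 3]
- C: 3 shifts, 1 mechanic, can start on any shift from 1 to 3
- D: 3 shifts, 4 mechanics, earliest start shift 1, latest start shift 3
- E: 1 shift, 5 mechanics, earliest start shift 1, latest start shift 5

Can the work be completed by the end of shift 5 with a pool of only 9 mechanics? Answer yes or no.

Schedule A@1, B@1, C@1, D@2, E@4: s1:8  s2:9  s3:9  s4:9  s5:0 — peak 9 ≤ 9.

yes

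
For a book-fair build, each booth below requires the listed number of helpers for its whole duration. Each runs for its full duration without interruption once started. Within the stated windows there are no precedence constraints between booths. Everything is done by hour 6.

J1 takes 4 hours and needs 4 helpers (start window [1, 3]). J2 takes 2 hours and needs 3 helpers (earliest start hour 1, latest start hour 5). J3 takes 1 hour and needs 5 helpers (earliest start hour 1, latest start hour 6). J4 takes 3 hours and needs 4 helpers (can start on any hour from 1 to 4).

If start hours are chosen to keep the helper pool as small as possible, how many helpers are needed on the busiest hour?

8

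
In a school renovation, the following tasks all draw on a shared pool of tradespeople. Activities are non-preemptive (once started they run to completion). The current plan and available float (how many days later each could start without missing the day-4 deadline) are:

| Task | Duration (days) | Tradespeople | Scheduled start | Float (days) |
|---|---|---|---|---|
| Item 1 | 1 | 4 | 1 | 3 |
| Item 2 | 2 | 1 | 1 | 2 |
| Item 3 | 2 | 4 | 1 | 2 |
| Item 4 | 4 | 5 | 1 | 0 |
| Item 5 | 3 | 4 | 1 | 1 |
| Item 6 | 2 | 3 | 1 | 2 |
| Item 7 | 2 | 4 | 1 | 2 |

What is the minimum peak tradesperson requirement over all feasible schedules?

16

Early-start (Item 1@1, Item 2@1, Item 3@1, Item 4@1, Item 5@1, Item 6@1, Item 7@1) gives peak 25: d1:25  d2:21  d3:9  d4:5.
Shift Item 5→2, Item 6→3, Item 7→3.
Schedule Item 1@1, Item 2@1, Item 3@1, Item 4@1, Item 5@2, Item 6@3, Item 7@3: d1:14  d2:14  d3:16  d4:16 — peak 16.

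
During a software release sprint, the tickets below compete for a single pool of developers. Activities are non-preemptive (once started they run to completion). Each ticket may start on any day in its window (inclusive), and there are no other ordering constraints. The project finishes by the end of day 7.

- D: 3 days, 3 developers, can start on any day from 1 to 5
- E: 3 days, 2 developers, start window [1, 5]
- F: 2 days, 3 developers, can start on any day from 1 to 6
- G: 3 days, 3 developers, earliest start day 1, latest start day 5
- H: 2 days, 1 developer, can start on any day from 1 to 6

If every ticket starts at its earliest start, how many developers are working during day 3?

At early start, day 3 has: D, E, G.
Demand: 3 + 2 + 3 = 8.

8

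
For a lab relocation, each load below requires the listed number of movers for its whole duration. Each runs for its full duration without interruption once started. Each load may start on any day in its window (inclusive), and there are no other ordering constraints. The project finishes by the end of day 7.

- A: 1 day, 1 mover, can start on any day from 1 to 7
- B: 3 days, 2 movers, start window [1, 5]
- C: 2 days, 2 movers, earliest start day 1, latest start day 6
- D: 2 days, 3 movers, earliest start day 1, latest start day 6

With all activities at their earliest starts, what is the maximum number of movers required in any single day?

8

Early-start schedule: A@1, B@1, C@1, D@1.
Load per day: day 1: 8, day 2: 7, day 3: 2, day 4: 0, day 5: 0, day 6: 0, day 7: 0.
Peak is 8.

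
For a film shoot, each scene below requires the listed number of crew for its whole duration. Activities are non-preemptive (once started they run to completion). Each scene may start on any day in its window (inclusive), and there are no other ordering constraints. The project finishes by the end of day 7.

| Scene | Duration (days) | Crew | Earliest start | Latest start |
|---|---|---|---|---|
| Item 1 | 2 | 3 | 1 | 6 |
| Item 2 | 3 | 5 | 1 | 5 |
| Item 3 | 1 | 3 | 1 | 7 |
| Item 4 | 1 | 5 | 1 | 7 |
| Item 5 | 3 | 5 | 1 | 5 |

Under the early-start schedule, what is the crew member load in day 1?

21

At early start, day 1 has: Item 1, Item 2, Item 3, Item 4, Item 5.
Demand: 3 + 5 + 3 + 5 + 5 = 21.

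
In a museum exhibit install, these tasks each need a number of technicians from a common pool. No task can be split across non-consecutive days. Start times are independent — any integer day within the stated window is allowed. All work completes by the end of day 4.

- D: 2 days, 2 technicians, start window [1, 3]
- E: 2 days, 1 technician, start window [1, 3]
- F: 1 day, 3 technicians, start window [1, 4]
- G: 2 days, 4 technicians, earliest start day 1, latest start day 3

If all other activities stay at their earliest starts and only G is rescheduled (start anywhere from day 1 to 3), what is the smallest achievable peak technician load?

G@1: d1:10  d2:7  d3:0  d4:0 → peak 10
G@2: d1:6  d2:7  d3:4  d4:0 → peak 7
G@3: d1:6  d2:3  d3:4  d4:4 → peak 6
Best is G@3, peak 6.

6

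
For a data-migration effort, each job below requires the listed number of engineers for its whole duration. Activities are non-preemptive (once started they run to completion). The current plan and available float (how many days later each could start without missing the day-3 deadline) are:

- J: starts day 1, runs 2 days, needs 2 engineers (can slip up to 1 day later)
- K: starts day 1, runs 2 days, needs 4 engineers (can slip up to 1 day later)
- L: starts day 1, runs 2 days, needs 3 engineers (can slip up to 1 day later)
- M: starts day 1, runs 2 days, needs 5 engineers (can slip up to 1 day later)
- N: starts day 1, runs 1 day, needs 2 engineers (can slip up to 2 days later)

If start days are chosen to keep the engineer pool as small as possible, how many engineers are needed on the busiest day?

Early-start (J@1, K@1, L@1, M@1, N@1) gives peak 16: d1:16  d2:14  d3:0.
Shift N→3.
Schedule J@1, K@1, L@1, M@1, N@3: d1:14  d2:14  d3:2 — peak 14.

14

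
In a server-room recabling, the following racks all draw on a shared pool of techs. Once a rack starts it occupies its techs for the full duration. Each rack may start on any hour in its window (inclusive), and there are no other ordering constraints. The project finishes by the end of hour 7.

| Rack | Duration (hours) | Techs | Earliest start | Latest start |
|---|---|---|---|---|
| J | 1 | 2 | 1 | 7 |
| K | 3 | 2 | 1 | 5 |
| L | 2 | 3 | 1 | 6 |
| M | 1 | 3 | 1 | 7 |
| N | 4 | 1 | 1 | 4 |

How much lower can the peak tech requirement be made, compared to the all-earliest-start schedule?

8

Early-start peak: h1:11  h2:6  h3:3  h4:1  h5:0  h6:0  h7:0 ⇒ 11.
Leveled (J@1, K@2, L@5, M@7, N@1): h1:3  h2:3  h3:3  h4:3  h5:3  h6:3  h7:3 ⇒ 3.
Reduction 11 − 3 = 8.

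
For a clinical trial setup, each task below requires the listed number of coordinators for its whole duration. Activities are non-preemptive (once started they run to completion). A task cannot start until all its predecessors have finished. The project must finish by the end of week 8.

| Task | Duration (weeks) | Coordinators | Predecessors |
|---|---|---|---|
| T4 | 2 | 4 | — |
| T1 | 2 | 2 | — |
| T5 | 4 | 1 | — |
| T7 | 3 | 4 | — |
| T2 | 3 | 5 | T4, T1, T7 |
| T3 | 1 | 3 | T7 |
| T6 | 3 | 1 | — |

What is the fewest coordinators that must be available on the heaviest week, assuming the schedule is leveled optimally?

7

Early-start (T4@1, T1@1, T5@1, T7@1, T2@4, T3@4, T6@1) gives peak 12: w1:12  w2:12  w3:6  w4:9  w5:5  w6:5  w7:0  w8:0.
Shift T4→4, T2→6, T3→5, T6→6.
Schedule T4@4, T1@1, T5@1, T7@1, T2@6, T3@5, T6@6: w1:7  w2:7  w3:5  w4:5  w5:7  w6:6  w7:6  w8:6 — peak 7.
Total coordinator-weeks = 49 over 8 weeks ⇒ peak ≥ ⌈49/8⌉ = 7, so 7 is optimal.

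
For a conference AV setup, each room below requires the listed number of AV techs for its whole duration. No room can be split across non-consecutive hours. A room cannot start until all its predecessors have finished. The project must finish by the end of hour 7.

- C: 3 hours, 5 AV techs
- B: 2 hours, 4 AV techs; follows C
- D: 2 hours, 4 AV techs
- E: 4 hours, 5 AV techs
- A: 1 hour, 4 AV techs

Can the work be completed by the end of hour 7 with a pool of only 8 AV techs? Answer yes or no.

no

The minimum achievable peak is 9; 8 < 9, so no feasible schedule stays within the cap.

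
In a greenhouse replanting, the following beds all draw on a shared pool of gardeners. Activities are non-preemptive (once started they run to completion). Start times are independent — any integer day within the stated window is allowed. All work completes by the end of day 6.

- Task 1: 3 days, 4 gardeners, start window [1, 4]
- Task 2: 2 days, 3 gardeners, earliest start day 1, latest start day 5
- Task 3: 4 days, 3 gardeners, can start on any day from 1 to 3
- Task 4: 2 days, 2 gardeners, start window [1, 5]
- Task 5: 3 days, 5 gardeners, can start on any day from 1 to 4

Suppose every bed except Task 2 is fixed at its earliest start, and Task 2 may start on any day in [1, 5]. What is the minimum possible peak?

14

Task 2@1: d1:17  d2:17  d3:12  d4:3  d5:0  d6:0 → peak 17
Task 2@2: d1:14  d2:17  d3:15  d4:3  d5:0  d6:0 → peak 17
Task 2@3: d1:14  d2:14  d3:15  d4:6  d5:0  d6:0 → peak 15
Task 2@4: d1:14  d2:14  d3:12  d4:6  d5:3  d6:0 → peak 14
Task 2@5: d1:14  d2:14  d3:12  d4:3  d5:3  d6:3 → peak 14
Best is Task 2@4, peak 14.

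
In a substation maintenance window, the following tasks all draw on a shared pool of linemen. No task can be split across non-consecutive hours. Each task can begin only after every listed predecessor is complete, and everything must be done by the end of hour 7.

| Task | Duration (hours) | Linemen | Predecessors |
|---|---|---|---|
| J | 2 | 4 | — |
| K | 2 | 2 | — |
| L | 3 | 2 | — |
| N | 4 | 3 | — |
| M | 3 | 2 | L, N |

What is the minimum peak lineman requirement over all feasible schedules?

6

Early-start (J@1, K@1, L@1, N@1, M@5) gives peak 11: h1:11  h2:11  h3:5  h4:3  h5:2  h6:2  h7:2.
Shift J→6, K→4.
Schedule J@6, K@4, L@1, N@1, M@5: h1:5  h2:5  h3:5  h4:5  h5:4  h6:6  h7:6 — peak 6.
Total lineman-hours = 36 over 7 hours ⇒ peak ≥ ⌈36/7⌉ = 6, so 6 is optimal.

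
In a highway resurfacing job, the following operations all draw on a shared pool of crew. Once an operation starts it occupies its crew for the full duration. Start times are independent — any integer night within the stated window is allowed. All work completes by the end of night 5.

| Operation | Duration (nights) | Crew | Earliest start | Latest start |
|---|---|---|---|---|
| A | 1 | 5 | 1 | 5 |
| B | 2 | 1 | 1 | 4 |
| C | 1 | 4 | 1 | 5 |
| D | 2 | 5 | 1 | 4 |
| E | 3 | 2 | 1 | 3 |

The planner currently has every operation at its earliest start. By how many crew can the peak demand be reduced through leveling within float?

Early-start peak: n1:17  n2:8  n3:2  n4:0  n5:0 ⇒ 17.
Leveled (A@1, B@1, C@2, D@3, E@2): n1:6  n2:7  n3:7  n4:7  n5:0 ⇒ 7.
Reduction 17 − 7 = 10.

10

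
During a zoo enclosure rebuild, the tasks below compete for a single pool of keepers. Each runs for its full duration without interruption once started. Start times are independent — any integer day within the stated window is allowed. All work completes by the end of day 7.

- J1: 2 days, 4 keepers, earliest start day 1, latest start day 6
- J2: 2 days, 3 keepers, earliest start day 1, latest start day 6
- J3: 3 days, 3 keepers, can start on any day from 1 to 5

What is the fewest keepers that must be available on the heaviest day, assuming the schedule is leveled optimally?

Early-start (J1@1, J2@1, J3@1) gives peak 10: d1:10  d2:10  d3:3  d4:0  d5:0  d6:0  d7:0.
Shift J2→3, J3→5.
Schedule J1@1, J2@3, J3@5: d1:4  d2:4  d3:3  d4:3  d5:3  d6:3  d7:3 — peak 4.
Total keeper-days = 23 over 7 days ⇒ peak ≥ ⌈23/7⌉ = 4, so 4 is optimal.

4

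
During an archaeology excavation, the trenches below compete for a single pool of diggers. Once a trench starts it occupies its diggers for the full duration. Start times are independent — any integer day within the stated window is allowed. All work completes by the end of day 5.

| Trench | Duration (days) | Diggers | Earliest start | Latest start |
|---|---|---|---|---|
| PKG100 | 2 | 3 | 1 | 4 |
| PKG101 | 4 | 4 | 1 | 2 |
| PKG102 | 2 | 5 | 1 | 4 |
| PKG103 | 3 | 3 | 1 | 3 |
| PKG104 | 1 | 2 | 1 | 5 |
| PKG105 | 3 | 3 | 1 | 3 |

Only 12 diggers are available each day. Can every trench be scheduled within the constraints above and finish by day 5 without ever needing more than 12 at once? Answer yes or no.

Schedule PKG100@1, PKG101@1, PKG102@1, PKG103@3, PKG104@3, PKG105@3: d1:12  d2:12  d3:12  d4:10  d5:6 — peak 12 ≤ 12.

yes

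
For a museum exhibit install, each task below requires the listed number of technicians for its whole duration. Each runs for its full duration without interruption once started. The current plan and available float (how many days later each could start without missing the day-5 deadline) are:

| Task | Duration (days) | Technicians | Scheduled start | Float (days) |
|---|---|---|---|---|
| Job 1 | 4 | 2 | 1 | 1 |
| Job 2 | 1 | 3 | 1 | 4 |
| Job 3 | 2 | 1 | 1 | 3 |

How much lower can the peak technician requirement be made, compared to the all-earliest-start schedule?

3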